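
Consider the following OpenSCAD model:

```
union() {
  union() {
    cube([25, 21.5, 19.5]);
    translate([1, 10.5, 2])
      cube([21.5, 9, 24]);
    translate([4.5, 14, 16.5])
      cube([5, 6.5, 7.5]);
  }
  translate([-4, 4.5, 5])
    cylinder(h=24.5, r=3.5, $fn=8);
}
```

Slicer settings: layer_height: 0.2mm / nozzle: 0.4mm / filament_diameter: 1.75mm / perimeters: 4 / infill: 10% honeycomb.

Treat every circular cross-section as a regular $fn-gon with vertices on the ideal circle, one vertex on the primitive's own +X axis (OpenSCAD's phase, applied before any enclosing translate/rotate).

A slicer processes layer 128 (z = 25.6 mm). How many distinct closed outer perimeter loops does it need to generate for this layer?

2

At z = 25.6 mm: the cube is absent (z outside [0, 19.5]); the 21.5×9 cube at (1, 10.5) contributes its full rectangle; the cube at (4.5, 14) is absent (z outside [16.5, 24]); Combining (union): only the 21.5×9 cube at (1, 10.5) is present, so the union is just that shape — 1 connected region; the cylinder at (-4, 4.5): section is a regular 8-gon, circumradius r=3.5; Combining (union): the 2 present regions are separate (no shared area or edge), so areas and boundary lengths simply add and each stays a separate island — 2 connected regions. The result has 2 disconnected regions.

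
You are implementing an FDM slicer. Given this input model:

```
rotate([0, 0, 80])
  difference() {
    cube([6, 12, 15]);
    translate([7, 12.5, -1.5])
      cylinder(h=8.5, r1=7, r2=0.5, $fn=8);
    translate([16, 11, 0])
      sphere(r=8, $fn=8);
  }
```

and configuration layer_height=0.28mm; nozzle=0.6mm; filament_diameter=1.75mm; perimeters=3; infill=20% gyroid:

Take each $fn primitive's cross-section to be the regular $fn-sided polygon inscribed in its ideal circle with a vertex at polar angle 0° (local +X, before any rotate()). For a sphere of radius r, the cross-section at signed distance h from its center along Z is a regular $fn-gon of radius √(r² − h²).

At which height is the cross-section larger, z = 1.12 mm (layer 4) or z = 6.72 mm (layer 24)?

Layer 4 (z = 1.12): the cube is present — its section is the full 6×12 rectangle (area 72.00 mm²); the cone at (7, 12.5): at t=0.308 of its height the radius interpolates to r₁+(r₂−r₁)t = 4.996, giving a regular 8-gon of that circumradius (area = (8/2)·4.996²·sin(360°/8) = 70.61 mm²); the r=8 sphere at (16, 11) slices to a regular 8-gon of circumradius 7.921 (√(r²−h²) with h=1.12 from center) (area = (8/2)·7.921²·sin(360°/8) = 177.47 mm²); Subtracting the remaining from the first: starting from the 6×12 cube (72.00 mm²), the cone at (7, 12.5) partially overlaps it — only the 10.92 mm² overlap (of its 70.61 mm²) is removed, clipping the outline; the r=8 sphere at (16, 11) misses the remaining region (no effect) — area = 61.08 mm²; (rotated 80° about Z; rotation is an isometry so areas/perimeters/island counts are preserved). So its area = 61.08 mm². Layer 24 (z = 6.72): the 6×12 cube contributes its full rectangle (area 72.00 mm²); the cone at (7, 12.5): at t=0.967 of its height the radius interpolates to r₁+(r₂−r₁)t = 0.714, giving a regular 8-gon of that circumradius (area = (8/2)·0.714²·sin(360°/8) = 1.44 mm²); the r=8 sphere at (16, 11) slices to a regular 8-gon of circumradius 4.341 (√(r²−h²) with h=6.72 from center) (area = (8/2)·4.341²·sin(360°/8) = 53.29 mm²); After the difference (first − rest): starting from the 6×12 cube (72.00 mm²), the cone at (7, 12.5) misses the remaining region (no effect); the r=8 sphere at (16, 11) misses the remaining region (no effect) — area = 72.00 mm²; (rotated 80° about Z; rotation is an isometry so areas/perimeters/island counts are preserved). So its area = 72.00 mm². Layer 24 is larger (72.00 vs 61.08 mm²).

layer 24 (z = 6.72 mm)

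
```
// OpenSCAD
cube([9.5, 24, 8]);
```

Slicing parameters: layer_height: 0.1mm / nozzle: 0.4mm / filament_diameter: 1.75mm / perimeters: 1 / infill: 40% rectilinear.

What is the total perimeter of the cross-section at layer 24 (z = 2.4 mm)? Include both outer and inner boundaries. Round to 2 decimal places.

At z = 2.4 mm: the 9.5×24 cube contributes its full rectangle (perimeter 67.00 mm). Overall, the cross-section is a single solid region. Total boundary length (outer) = 67.00 mm.

67.00 mm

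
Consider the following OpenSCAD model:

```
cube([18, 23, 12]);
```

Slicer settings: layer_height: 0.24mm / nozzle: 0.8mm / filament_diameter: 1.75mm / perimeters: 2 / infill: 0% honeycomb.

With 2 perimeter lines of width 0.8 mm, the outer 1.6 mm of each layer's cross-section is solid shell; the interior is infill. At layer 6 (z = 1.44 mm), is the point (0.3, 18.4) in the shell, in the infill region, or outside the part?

At z = 1.44 mm: the cube (footprint 18×23) is included at this height. Overall, the cross-section is a single solid region. The nearest boundary edge runs (0.00, 23.00)→(0.00, 0.00); distance from the point to it = 0.30 mm. The point is inside the cross-section, 0.30 mm from the nearest boundary — within the 1.6 mm shell band (2 × 0.8).

shell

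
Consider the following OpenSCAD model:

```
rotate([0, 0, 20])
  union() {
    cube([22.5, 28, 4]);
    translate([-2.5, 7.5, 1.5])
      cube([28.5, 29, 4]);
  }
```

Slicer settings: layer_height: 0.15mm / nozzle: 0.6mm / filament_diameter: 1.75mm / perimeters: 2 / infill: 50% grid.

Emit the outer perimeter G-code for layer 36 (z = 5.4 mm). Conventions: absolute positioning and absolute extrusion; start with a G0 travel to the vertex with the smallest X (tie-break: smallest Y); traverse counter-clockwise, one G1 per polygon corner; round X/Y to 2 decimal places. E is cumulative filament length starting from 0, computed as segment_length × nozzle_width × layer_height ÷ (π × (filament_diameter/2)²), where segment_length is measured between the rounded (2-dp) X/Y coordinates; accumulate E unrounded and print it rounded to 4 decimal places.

At z = 5.4 mm: the cube is not intersected at this z (z outside [0, 4]); the 28.5×29 cube at (-2.5, 7.5) contributes its full rectangle; Taking the union: only the 28.5×29 cube at (-2.5, 7.5) is present, so the union is just that shape — 1 connected region; (rotated 20° about Z; rotation is an isometry so areas/perimeters/island counts are preserved). The outline is a single polygon with 4 vertices. Extrusion per mm of travel: 0.6 × 0.15 / (π × 0.875²) = 0.037418. Accumulating E over each segment gives final E = 4.3030.

G0 X-14.83 Y33.44 Z5.40
G1 X-4.91 Y6.19 E1.0851
G1 X21.87 Y15.94 E2.1515
G1 X11.95 Y43.19 E3.2366
G1 X-14.83 Y33.44 E4.3030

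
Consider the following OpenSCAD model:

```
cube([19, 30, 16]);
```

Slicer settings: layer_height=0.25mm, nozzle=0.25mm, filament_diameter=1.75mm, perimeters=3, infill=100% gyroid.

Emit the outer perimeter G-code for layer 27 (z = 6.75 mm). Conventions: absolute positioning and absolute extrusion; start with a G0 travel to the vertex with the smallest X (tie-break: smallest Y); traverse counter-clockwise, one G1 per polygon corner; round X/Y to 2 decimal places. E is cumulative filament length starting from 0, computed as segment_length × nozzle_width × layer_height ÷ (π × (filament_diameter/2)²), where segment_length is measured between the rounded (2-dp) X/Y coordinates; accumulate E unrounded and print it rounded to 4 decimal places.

G0 X0.00 Y0.00 Z6.75
G1 X19.00 Y0.00 E0.4937
G1 X19.00 Y30.00 E1.2732
G1 X0.00 Y30.00 E1.7669
G1 X0.00 Y0.00 E2.5465

At z = 6.75 mm: the 19×30 cube contributes its full rectangle. The outline is a single polygon with 4 vertices. Extrusion per mm of travel: 0.25 × 0.25 / (π × 0.875²) = 0.025984. Accumulating E over each segment gives final E = 2.5465.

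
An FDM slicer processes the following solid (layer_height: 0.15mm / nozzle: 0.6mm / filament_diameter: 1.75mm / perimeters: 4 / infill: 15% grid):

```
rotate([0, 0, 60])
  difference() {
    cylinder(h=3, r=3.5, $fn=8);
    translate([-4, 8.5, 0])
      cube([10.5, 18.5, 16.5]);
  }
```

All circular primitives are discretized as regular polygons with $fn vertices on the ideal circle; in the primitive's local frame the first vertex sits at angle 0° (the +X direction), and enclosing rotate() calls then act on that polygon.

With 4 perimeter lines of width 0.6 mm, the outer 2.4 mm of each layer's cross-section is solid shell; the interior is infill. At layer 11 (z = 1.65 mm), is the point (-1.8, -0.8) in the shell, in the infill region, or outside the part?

shell

At z = 1.65 mm: the r=3.5 cylinder gives a regular 8-gon of circumradius 3.5 (constant along its height); the 10.5×18.5 cube at (-4, 8.5) contributes its full rectangle; After the difference (first − rest): starting from the r=3.5 cylinder, the 10.5×18.5 cube at (-4, 8.5) misses the remaining region (no effect) — 1 connected region; (rotated 60° about Z; rotation is an isometry so areas/perimeters/island counts are preserved). Overall, the cross-section is a single solid region. Undo the 60° rotation: the query point maps to (-1.593, 1.159) in the un-rotated model frame. The nearest boundary edge runs (-3.50, 0.00)→(-2.47, 2.47); distance from the point to it = 1.32 mm. The point is inside the cross-section, 1.32 mm from the nearest boundary — within the 2.4 mm shell band (4 × 0.6).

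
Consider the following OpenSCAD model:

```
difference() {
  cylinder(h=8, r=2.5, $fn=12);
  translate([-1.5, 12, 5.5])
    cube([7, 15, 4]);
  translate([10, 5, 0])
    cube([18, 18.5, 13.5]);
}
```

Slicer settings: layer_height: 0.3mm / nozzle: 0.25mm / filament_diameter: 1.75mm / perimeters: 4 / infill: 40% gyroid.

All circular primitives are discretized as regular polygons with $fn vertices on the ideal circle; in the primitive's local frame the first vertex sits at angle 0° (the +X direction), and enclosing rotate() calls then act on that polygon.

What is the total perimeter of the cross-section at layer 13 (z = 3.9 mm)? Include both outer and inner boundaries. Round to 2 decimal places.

At z = 3.9 mm: the r=2.5 cylinder gives a regular 12-gon of circumradius 2.5 (constant along its height) (perimeter = 2·12·2.500·sin(180°/12) = 15.53 mm); the cube at (-1.5, 12) is absent (z outside [5.5, 9.5]); the cube at (10, 5) (footprint 18×18.5) is included at this height (perimeter 73.00 mm); Subtracting the remaining from the first: starting from the r=2.5 cylinder, the 18×18.5 cube at (10, 5) misses the remaining region (no effect) — boundary = 15.53 mm. Overall, the cross-section is a single solid region. Total boundary length (outer) = 15.53 mm.

15.53 mm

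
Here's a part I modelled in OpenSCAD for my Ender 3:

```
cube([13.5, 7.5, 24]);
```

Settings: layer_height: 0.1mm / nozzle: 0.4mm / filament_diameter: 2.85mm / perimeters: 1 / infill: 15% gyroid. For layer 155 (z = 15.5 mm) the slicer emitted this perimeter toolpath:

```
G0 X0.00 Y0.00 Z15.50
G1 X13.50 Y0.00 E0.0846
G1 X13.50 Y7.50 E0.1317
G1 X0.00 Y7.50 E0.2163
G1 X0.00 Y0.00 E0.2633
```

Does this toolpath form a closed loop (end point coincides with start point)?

yes

Start point (G0): (0.00, 0.00). End point (last G1): the path returns to the start — closed.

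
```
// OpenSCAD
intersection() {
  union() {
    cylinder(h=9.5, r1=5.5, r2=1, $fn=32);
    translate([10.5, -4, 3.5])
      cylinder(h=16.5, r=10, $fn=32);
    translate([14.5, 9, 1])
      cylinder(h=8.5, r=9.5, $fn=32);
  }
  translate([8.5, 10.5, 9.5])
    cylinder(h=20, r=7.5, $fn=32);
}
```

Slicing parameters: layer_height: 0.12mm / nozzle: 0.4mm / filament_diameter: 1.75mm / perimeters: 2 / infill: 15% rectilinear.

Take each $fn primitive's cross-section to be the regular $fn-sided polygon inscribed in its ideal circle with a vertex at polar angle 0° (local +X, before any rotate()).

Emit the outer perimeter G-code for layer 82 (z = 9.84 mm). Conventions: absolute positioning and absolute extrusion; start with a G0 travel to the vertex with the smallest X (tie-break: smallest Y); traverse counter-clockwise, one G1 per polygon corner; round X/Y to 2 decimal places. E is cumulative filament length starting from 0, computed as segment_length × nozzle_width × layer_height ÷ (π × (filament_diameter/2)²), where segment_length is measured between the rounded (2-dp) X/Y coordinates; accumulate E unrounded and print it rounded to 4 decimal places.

G0 X4.67 Y4.09 Z9.84
G1 X5.63 Y3.57 E0.0218
G1 X7.04 Y3.14 E0.0512
G1 X8.50 Y3.00 E0.0805
G1 X9.96 Y3.14 E0.1097
G1 X11.37 Y3.57 E0.1392
G1 X12.67 Y4.26 E0.1685
G1 X13.80 Y5.20 E0.1979
G1 X13.94 Y5.36 E0.2021
G1 X12.45 Y5.81 E0.2332
G1 X10.50 Y6.00 E0.2723
G1 X8.55 Y5.81 E0.3114
G1 X6.67 Y5.24 E0.3506
G1 X4.94 Y4.31 E0.3898
G1 X4.67 Y4.09 E0.3967

At z = 9.84 mm: the cone is absent (z outside [0, 9.5]); the r=10 cylinder at (10.5, -4) contributes a regular 32-gon of circumradius 10; the cylinder at (14.5, 9) is not intersected at this z (z outside [1, 9.5]); Combining (union): only the r=10 cylinder at (10.5, -4) is present, so the union is just that shape — 1 connected region; the r=7.5 cylinder at (8.5, 10.5) gives a regular 32-gon of circumradius 7.5 (constant along its height); Taking the intersection: the r=7.5 cylinder at (8.5, 10.5) partially overlaps the result so far; clipping to the common part keeps 17.83 mm² — 1 connected region. The outline is a single polygon with 14 vertices. Extrusion per mm of travel: 0.4 × 0.12 / (π × 0.875²) = 0.019956. Accumulating E over each segment gives final E = 0.3967.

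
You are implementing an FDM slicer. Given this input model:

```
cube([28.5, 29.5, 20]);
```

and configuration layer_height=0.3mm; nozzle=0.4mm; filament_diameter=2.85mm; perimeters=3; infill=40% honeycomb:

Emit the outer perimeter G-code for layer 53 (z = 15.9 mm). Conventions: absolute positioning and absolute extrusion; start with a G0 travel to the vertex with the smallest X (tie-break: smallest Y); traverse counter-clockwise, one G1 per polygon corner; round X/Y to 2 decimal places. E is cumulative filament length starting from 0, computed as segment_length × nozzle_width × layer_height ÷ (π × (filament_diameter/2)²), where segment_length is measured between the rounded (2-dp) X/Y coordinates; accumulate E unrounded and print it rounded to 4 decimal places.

G0 X0.00 Y0.00 Z15.90
G1 X28.50 Y0.00 E0.5361
G1 X28.50 Y29.50 E1.0910
G1 X0.00 Y29.50 E1.6271
G1 X0.00 Y0.00 E2.1820

At z = 15.9 mm: the cube (footprint 28.5×29.5) is included at this height. The outline is a single polygon with 4 vertices. Extrusion per mm of travel: 0.4 × 0.3 / (π × 1.425²) = 0.018811. Accumulating E over each segment gives final E = 2.1820.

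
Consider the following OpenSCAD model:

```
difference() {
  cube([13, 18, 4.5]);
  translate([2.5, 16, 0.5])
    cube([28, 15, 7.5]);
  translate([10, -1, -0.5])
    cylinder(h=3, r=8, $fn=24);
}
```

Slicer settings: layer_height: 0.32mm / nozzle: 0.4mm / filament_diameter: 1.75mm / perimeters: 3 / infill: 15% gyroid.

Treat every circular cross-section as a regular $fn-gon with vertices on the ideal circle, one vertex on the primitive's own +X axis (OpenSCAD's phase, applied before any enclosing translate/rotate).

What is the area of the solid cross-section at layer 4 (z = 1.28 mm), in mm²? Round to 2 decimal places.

150.96 mm²

At z = 1.28 mm: the cube (footprint 13×18) is included at this height (area 234.00 mm²); the 28×15 cube at (2.5, 16) contributes its full rectangle (area 420.00 mm²); the r=8 cylinder at (10, -1) gives a regular 24-gon of circumradius 8 (constant along its height) (area = (24/2)·8.000²·sin(360°/24) = 198.77 mm²); After the difference (first − rest): starting from the 13×18 cube (234.00 mm²), the 28×15 cube at (2.5, 16) partially overlaps it — only the 21.00 mm² overlap (of its 420.00 mm²) is removed, clipping the outline; the r=8 cylinder at (10, -1) partially overlaps it — only the 62.04 mm² overlap (of its 198.77 mm²) is removed, clipping the outline — area = 150.96 mm². Overall, the cross-section is a single solid region. Net area = 150.96 mm².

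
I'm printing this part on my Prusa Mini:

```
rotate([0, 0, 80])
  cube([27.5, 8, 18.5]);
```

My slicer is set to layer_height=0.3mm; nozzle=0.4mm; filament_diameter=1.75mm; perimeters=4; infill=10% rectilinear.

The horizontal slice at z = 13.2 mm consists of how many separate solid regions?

At z = 13.2 mm: the cube is present — its section is the full 27.5×8 rectangle; (rotated 80° about Z; rotation is an isometry so areas/perimeters/island counts are preserved). The result has 1 disconnected region.

1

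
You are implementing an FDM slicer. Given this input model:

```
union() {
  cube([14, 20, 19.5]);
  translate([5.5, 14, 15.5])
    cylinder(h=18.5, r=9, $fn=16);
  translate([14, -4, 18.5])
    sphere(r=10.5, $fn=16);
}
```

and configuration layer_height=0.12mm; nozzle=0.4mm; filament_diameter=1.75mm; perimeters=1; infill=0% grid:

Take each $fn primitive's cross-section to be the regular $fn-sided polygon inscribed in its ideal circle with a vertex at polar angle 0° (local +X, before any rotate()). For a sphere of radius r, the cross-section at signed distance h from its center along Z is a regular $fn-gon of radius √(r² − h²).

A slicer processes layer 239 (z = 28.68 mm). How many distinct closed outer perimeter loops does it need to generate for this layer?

At z = 28.68 mm: the cube does not reach this height (z outside [0, 19.5]); the cylinder at (5.5, 14): section is a regular 16-gon, circumradius r=9; the r=10.5 sphere at (14, -4) contributes a regular 16-gon of circumradius √(10.5²−10.18²) = 2.572; Taking the union: the 2 present regions are separate (no shared area or edge), so areas and boundary lengths simply add and each stays a separate island — 2 connected regions. The result has 2 disconnected regions.

2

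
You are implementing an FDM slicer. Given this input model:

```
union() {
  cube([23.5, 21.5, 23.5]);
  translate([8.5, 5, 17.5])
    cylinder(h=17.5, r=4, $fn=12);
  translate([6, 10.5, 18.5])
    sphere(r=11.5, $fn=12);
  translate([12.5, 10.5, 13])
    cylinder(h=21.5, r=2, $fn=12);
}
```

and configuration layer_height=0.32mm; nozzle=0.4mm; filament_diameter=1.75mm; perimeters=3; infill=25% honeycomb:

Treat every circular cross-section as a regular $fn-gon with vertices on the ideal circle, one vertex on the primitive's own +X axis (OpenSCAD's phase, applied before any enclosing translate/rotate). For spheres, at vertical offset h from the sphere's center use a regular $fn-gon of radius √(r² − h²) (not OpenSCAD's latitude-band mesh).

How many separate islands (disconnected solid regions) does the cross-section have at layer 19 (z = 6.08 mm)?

At z = 6.08 mm: the cube is present — its section is the full 23.5×21.5 rectangle; the cylinder at (8.5, 5) does not reach this height (z outside [17.5, 35]); the sphere at (6, 10.5) is absent (|z−center|=12.420 > r=11.5); the cylinder at (12.5, 10.5) is absent (z outside [13, 34.5]); Combining (union): only the 23.5×21.5 cube is present, so the union is just that shape — 1 connected region. Overall, the cross-section is a single solid region. Island count = 1.

1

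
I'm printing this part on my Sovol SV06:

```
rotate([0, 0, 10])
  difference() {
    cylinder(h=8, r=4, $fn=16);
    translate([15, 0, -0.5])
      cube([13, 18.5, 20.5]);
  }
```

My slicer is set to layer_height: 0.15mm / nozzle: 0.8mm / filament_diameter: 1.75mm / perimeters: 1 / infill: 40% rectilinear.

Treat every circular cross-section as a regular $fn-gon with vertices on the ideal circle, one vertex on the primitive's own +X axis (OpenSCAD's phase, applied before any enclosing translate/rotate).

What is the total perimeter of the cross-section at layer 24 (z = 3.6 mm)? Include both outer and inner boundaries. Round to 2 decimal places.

At z = 3.6 mm: the r=4 cylinder contributes a regular 16-gon of circumradius 4 (perimeter = 2·16·4.000·sin(180°/16) = 24.97 mm); the 13×18.5 cube at (15, 0) contributes its full rectangle (perimeter 63.00 mm); After the difference (first − rest): starting from the r=4 cylinder, the 13×18.5 cube at (15, 0) misses the remaining region (no effect) — boundary = 24.97 mm; (rotated 10° about Z; rotation is an isometry so areas/perimeters/island counts are preserved). Overall, the cross-section is a single solid region. Total boundary length (outer) = 24.97 mm.

24.97 mm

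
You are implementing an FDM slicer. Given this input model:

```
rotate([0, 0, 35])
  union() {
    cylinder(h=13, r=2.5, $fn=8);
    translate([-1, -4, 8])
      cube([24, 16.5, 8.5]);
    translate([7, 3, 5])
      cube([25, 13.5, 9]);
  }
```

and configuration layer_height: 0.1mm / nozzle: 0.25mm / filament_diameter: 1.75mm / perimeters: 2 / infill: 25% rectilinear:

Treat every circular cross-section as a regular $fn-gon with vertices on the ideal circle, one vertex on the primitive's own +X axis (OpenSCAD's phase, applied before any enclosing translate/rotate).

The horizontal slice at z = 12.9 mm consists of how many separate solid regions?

At z = 12.9 mm: the cylinder: section is a regular 8-gon, circumradius r=2.5; the cube at (-1, -4) (footprint 24×16.5) is included at this height; the cube at (7, 3) is present — its section is the full 25×13.5 rectangle; Combining (union): the regions partially overlap (shared area 165.42 mm²), so overlapping operands fuse into one piece — 1 connected region; (whole slice rotated 35° about Z — lengths, areas and connectivity unchanged). The result has 1 disconnected region.

1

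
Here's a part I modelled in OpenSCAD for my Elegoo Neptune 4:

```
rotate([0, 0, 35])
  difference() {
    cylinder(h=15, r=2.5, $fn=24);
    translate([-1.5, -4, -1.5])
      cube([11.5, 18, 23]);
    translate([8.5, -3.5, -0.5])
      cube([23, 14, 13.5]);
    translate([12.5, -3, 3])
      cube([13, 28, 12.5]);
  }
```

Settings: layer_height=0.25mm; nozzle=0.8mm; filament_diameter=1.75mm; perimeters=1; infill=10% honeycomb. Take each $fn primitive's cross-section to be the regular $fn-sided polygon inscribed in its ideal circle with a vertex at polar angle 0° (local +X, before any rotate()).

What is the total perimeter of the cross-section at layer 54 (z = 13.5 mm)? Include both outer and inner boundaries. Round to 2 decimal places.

At z = 13.5 mm: the r=2.5 cylinder contributes a regular 24-gon of circumradius 2.5 (perimeter = 2·24·2.500·sin(180°/24) = 15.66 mm); the cube at (-1.5, -4) is present — its section is the full 11.5×18 rectangle (perimeter 59.00 mm); the cube at (8.5, -3.5) is not intersected at this z (z outside [-0.5, 13]); the cube at (12.5, -3) (footprint 13×28) is included at this height (perimeter 82.00 mm); Taking the first minus the rest: starting from the r=2.5 cylinder, the 11.5×18 cube at (-1.5, -4) partially overlaps it — only the 16.68 mm² overlap (of its 207.00 mm²) is removed, clipping the outline; the 13×28 cube at (12.5, -3) misses the remaining region (no effect) — boundary = 8.54 mm; (rotated 35° about Z; rotation is an isometry so areas/perimeters/island counts are preserved). Overall, the cross-section is a single solid region. Total boundary length (outer) = 8.54 mm.

8.54 mm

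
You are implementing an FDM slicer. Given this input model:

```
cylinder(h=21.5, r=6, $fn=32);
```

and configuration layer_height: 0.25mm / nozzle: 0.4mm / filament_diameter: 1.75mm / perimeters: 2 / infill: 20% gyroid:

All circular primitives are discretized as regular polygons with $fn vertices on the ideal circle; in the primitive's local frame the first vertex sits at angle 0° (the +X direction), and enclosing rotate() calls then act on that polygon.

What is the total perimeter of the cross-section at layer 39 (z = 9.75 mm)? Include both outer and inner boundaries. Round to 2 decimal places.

37.64 mm

At z = 9.75 mm: the r=6 cylinder gives a regular 32-gon of circumradius 6 (constant along its height) (perimeter = 2·32·6.000·sin(180°/32) = 37.64 mm). Overall, the cross-section is a single solid region. Total boundary length (outer) = 37.64 mm.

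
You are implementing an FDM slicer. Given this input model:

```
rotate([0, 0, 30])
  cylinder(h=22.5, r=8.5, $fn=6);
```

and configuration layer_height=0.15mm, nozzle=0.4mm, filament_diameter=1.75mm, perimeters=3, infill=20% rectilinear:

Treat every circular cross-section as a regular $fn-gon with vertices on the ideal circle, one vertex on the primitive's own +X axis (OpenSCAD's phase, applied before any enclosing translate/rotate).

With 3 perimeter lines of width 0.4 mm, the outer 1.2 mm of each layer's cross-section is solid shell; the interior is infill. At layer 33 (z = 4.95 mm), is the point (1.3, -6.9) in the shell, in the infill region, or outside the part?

At z = 4.95 mm: the r=8.5 cylinder gives a regular 6-gon of circumradius 8.5 (constant along its height); (rotated 30° about Z; rotation is an isometry so areas/perimeters/island counts are preserved). Overall, the cross-section is a single solid region. Undo the 30° rotation: the query point maps to (-2.324, -6.626) in the un-rotated model frame. The nearest boundary edge runs (-4.25, -7.36)→(4.25, -7.36); distance from the point to it = 0.74 mm. The point is inside the cross-section, 0.74 mm from the nearest boundary — within the 1.2 mm shell band (3 × 0.4).

shell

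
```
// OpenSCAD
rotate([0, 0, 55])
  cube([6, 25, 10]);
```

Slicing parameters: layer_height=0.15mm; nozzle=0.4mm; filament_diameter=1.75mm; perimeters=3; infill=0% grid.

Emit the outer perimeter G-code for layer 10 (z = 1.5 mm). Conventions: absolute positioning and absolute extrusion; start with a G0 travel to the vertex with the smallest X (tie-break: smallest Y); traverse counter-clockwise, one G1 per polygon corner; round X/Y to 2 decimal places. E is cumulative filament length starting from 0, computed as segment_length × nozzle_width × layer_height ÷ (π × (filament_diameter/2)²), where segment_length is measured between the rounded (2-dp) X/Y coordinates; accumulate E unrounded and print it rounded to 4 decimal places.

At z = 1.5 mm: the 6×25 cube contributes its full rectangle; (rotated 55° about Z; rotation is an isometry so areas/perimeters/island counts are preserved). The outline is a single polygon with 4 vertices. Extrusion per mm of travel: 0.4 × 0.15 / (π × 0.875²) = 0.024945. Accumulating E over each segment gives final E = 1.5464.

G0 X-20.48 Y14.34 Z1.50
G1 X0.00 Y0.00 E0.6237
G1 X3.44 Y4.91 E0.7732
G1 X-17.04 Y19.25 E1.3969
G1 X-20.48 Y14.34 E1.5464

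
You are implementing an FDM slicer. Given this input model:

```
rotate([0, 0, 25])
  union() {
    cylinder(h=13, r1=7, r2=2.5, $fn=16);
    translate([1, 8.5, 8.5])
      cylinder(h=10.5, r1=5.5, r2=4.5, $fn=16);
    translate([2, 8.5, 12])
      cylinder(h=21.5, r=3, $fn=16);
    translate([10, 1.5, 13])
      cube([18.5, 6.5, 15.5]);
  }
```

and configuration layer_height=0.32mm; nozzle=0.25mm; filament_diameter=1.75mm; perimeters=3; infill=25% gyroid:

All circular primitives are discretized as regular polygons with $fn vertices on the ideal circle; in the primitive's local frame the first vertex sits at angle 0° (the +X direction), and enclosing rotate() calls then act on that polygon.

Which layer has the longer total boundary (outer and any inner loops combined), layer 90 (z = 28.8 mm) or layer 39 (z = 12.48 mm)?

layer 39 (z = 12.48 mm)

Layer 90 (z = 28.8): the cone is not intersected at this z (z outside [0, 13]); the cone at (1, 8.5) is not intersected at this z (z outside [8.5, 19]); the r=3 cylinder at (2, 8.5) gives a regular 16-gon of circumradius 3 (constant along its height) (perimeter = 2·16·3.000·sin(180°/16) = 18.73 mm); the cube at (10, 1.5) is absent (z outside [13, 28.5]); Merging all regions: only the r=3 cylinder at (2, 8.5) is present, so the union is just that shape — boundary = 18.73 mm; (whole slice rotated 25° about Z — lengths, areas and connectivity unchanged). So its perimeter = 18.73 mm. Layer 39 (z = 12.48): the cone: at t=0.960 of its height the radius interpolates to r₁+(r₂−r₁)t = 2.680, giving a regular 16-gon of that circumradius (perimeter = 2·16·2.680·sin(180°/16) = 16.73 mm); the cone at (1, 8.5) contributes a regular 16-gon of circumradius 5.121 (interpolated between r1=5.5 and r2=4.5 at t=0.379) (perimeter = 2·16·5.121·sin(180°/16) = 31.97 mm); the r=3 cylinder at (2, 8.5) gives a regular 16-gon of circumradius 3 (constant along its height) (perimeter = 2·16·3.000·sin(180°/16) = 18.73 mm); the cube at (10, 1.5) is not intersected at this z (z outside [13, 28.5]); Taking the union: the regions partially overlap (shared area 27.55 mm²), so the edge portions inside another operand are dropped and the merged outline is re-measured after clipping — boundary = 48.70 mm; (whole slice rotated 25° about Z — lengths, areas and connectivity unchanged). So its perimeter = 48.70 mm. Layer 39 is larger (48.70 vs 18.73 mm).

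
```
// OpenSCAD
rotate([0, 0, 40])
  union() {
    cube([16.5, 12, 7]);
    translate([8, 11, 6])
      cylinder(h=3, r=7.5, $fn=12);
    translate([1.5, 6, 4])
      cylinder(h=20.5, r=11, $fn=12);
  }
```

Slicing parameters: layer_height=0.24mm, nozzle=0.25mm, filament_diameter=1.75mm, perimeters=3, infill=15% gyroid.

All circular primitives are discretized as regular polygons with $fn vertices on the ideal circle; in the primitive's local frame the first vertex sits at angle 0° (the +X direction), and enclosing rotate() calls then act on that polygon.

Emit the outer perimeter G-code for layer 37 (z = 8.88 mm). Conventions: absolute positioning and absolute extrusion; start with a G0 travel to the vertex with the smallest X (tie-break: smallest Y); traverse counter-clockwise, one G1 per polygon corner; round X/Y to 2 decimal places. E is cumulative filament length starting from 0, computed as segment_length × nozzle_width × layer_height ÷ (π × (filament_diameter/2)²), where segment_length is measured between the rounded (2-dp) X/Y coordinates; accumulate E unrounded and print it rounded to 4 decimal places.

G0 X-13.54 Y3.65 Z8.88
G1 X-11.13 Y-1.51 E0.1421
G1 X-6.47 Y-4.78 E0.2841
G1 X-0.80 Y-5.27 E0.4260
G1 X4.36 Y-2.87 E0.5680
G1 X7.63 Y1.80 E0.7102
G1 X8.13 Y7.47 E0.8522
G1 X6.16 Y11.68 E0.9681
G1 X6.44 Y14.87 E1.0480
G1 X4.80 Y18.39 E1.1449
G1 X1.62 Y20.62 E1.2418
G1 X-2.24 Y20.95 E1.3384
G1 X-5.76 Y19.31 E1.4353
G1 X-7.99 Y16.13 E1.5322
G1 X-8.11 Y14.76 E1.5665
G1 X-9.78 Y13.99 E1.6124
G1 X-13.04 Y9.32 E1.7544
G1 X-13.54 Y3.65 E1.8964

At z = 8.88 mm: the cube is not intersected at this z (z outside [0, 7]); the cylinder at (8, 11): section is a regular 12-gon, circumradius r=7.5; the r=11 cylinder at (1.5, 6) contributes a regular 12-gon of circumradius 11; Taking the union: the regions partially overlap (shared area 108.53 mm²), so overlapping operands fuse into one piece — 1 connected region; (rotated 40° about Z; rotation is an isometry so areas/perimeters/island counts are preserved). The outline is a single polygon with 17 vertices. Extrusion per mm of travel: 0.25 × 0.24 / (π × 0.875²) = 0.024945. Accumulating E over each segment gives final E = 1.8964.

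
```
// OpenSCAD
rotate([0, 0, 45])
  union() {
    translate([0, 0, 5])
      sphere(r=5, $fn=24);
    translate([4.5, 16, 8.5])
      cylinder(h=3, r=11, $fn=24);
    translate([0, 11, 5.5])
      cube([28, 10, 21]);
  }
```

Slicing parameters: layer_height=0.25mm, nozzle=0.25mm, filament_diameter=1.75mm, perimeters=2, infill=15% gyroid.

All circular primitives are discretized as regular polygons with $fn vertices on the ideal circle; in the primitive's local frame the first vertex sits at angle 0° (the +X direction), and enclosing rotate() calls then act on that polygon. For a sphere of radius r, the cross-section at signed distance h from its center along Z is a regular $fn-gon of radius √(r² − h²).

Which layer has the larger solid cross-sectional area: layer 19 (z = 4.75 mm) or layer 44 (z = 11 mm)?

Layer 19 (z = 4.75): the r=5 sphere slices to a regular 24-gon of circumradius 4.994 (√(r²−h²) with h=0.25 from center) (area = (24/2)·4.994²·sin(360°/24) = 77.45 mm²); the cylinder at (4.5, 16) does not reach this height (z outside [8.5, 11.5]); the cube at (0, 11) is not intersected at this z (z outside [5.5, 26.5]); Combining (union): only the r=5 sphere is present, so the union is just that shape — area = 77.45 mm²; (rotated 45° about Z; rotation is an isometry so areas/perimeters/island counts are preserved). So its area = 77.45 mm². Layer 44 (z = 11): the sphere is absent (|z−center|=6.000 > r=5); the r=11 cylinder at (4.5, 16) gives a regular 24-gon of circumradius 11 (constant along its height) (area = (24/2)·11.000²·sin(360°/24) = 375.81 mm²); the cube at (0, 11) is present — its section is the full 28×10 rectangle (area 280.00 mm²); Taking the union: the regions partially overlap — summed areas 655.81 mm² minus the doubly-counted overlap 150.40 mm² gives 505.41 mm² — area = 505.41 mm²; (rotated 45° about Z; rotation is an isometry so areas/perimeters/island counts are preserved). So its area = 505.41 mm². Layer 44 is larger (505.41 vs 77.45 mm²).

layer 44 (z = 11 mm)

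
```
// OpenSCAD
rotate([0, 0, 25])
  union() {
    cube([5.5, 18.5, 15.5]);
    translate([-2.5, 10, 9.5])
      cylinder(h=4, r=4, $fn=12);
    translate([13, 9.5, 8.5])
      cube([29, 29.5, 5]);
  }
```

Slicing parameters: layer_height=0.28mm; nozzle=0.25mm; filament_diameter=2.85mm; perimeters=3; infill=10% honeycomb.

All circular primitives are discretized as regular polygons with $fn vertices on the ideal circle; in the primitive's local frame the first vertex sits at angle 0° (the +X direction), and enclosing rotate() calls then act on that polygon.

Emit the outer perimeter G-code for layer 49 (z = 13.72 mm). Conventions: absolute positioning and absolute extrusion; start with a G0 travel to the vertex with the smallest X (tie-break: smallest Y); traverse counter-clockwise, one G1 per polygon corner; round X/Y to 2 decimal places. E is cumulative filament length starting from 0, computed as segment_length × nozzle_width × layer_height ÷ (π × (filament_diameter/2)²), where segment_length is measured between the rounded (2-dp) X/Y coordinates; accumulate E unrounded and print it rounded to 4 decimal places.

G0 X-7.82 Y16.77 Z13.72
G1 X0.00 Y0.00 E0.2030
G1 X4.98 Y2.32 E0.2633
G1 X-2.83 Y19.09 E0.4663
G1 X-7.82 Y16.77 E0.5267

At z = 13.72 mm: the 5.5×18.5 cube contributes its full rectangle; the cylinder at (-2.5, 10) is absent (z outside [9.5, 13.5]); the cube at (13, 9.5) is not intersected at this z (z outside [8.5, 13.5]); Merging all regions: only the 5.5×18.5 cube is present, so the union is just that shape — 1 connected region; (whole slice rotated 25° about Z — lengths, areas and connectivity unchanged). The outline is a single polygon with 4 vertices. Extrusion per mm of travel: 0.25 × 0.28 / (π × 1.425²) = 0.010973. Accumulating E over each segment gives final E = 0.5267.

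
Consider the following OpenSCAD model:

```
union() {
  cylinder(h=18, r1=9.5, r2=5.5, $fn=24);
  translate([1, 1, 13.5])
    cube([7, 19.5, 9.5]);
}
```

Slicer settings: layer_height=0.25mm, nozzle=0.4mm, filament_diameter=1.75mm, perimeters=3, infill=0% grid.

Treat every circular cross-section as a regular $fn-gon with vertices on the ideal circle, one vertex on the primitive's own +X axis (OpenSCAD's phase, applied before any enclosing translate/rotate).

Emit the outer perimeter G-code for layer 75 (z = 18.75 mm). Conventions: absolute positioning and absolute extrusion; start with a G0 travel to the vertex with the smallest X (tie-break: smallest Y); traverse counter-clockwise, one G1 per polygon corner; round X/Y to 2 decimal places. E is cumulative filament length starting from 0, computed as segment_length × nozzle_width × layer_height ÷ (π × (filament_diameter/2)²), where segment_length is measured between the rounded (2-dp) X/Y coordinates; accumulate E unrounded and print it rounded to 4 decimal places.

G0 X1.00 Y1.00 Z18.75
G1 X8.00 Y1.00 E0.2910
G1 X8.00 Y20.50 E1.1017
G1 X1.00 Y20.50 E1.3928
G1 X1.00 Y1.00 E2.2035

At z = 18.75 mm: the cone is not intersected at this z (z outside [0, 18]); the 7×19.5 cube at (1, 1) contributes its full rectangle; Taking the union: only the 7×19.5 cube at (1, 1) is present, so the union is just that shape — 1 connected region. The outline is a single polygon with 4 vertices. Extrusion per mm of travel: 0.4 × 0.25 / (π × 0.875²) = 0.041575. Accumulating E over each segment gives final E = 2.2035.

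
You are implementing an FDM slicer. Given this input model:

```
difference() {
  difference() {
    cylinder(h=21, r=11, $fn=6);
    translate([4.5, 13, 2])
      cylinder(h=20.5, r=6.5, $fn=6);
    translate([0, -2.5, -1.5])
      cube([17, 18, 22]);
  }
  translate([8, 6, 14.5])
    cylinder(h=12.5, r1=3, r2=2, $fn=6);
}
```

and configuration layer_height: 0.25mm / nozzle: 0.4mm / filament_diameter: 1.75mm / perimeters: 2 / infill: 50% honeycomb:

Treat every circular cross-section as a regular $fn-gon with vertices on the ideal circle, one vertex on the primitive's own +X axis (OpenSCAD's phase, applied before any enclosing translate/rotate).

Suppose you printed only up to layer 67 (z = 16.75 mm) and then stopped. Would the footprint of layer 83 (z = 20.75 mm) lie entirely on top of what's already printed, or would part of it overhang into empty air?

Compare the two slices. At z = 16.75: the r=11 cylinder gives a regular 6-gon of circumradius 11 (constant along its height) (area = (6/2)·11.000²·sin(360°/6) = 314.37 mm²); the cylinder at (4.5, 13): section is a regular 6-gon, circumradius r=6.5 (area = (6/2)·6.500²·sin(360°/6) = 109.77 mm²); the cube at (0, -2.5) (footprint 17×18) is included at this height (area 306.00 mm²); Subtracting the remaining from the first: starting from the r=11 cylinder (314.37 mm²), the r=6.5 cylinder at (4.5, 13) partially overlaps it — only the 11.84 mm² overlap (of its 109.77 mm²) is removed, clipping the outline; the 17×18 cube at (0, -2.5) partially overlaps it — only the 92.44 mm² overlap (of its 306.00 mm²) is removed, clipping the outline — area = 210.08 mm²; the cone at (8, 6) (r1=3→r2=2) has section circumradius 2.820 here — a regular 6-gon (area = (6/2)·2.820²·sin(360°/6) = 20.66 mm²); Taking the first minus the rest: starting from the result so far (210.08 mm²), the cone at (8, 6) misses the remaining region (no effect) — area = 210.08 mm². At z = 20.75: the r=11 cylinder contributes a regular 6-gon of circumradius 11 (area = (6/2)·11.000²·sin(360°/6) = 314.37 mm²); the cylinder at (4.5, 13): section is a regular 6-gon, circumradius r=6.5 (area = (6/2)·6.500²·sin(360°/6) = 109.77 mm²); the cube at (0, -2.5) is absent (z outside [-1.5, 20.5]); After the difference (first − rest): starting from the r=11 cylinder (314.37 mm²), the r=6.5 cylinder at (4.5, 13) partially overlaps it — only the 11.84 mm² overlap (of its 109.77 mm²) is removed, clipping the outline — area = 302.52 mm²; the cone at (8, 6): at t=0.500 of its height the radius interpolates to r₁+(r₂−r₁)t = 2.500, giving a regular 6-gon of that circumradius (area = (6/2)·2.500²·sin(360°/6) = 16.24 mm²); After the difference (first − rest): starting from that combined region (302.52 mm²), the cone at (8, 6) partially overlaps it — only the 6.11 mm² overlap (of its 16.24 mm²) is removed, clipping the outline — area = 296.41 mm². Checking containment: at z = 20.75 the cross-section extends beyond the z = 16.75 cross-section by about 86.33 mm².

part overhangs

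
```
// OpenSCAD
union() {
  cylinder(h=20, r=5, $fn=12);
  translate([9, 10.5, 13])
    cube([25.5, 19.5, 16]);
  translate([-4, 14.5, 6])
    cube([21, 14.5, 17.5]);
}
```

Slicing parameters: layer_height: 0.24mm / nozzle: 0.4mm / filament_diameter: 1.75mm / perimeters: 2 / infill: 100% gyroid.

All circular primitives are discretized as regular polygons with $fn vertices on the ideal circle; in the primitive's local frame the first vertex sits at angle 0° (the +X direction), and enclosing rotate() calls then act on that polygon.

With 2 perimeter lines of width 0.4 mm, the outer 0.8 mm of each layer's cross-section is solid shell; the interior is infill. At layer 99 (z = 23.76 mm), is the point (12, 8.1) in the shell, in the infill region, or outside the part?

outside

At z = 23.76 mm: the cylinder does not reach this height (z outside [0, 20]); the 25.5×19.5 cube at (9, 10.5) contributes its full rectangle; the cube at (-4, 14.5) is not intersected at this z (z outside [6, 23.5]); Merging all regions: only the 25.5×19.5 cube at (9, 10.5) is present, so the union is just that shape — 1 connected region. Overall, the cross-section is a single solid region. The nearest boundary edge runs (9.00, 10.50)→(34.50, 10.50); distance from the point to it = 2.40 mm. The point is not inside any of the regions above, so it lies outside the cross-section (2.40 mm from the nearest boundary).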